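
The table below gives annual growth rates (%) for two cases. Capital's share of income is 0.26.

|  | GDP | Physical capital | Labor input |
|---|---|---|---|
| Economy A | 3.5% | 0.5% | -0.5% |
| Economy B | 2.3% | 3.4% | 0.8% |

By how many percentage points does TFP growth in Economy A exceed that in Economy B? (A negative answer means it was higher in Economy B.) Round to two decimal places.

Labor's share = 1 − 0.26 = 0.74.
Economy A: TFP = 3.5 − 0.13 + 0.37 = 3.74%.
Economy B: TFP = 2.3 − 0.884 − 0.592 = 0.824%.
Difference = 3.74 − (0.824) = 2.916 pp.

2.92 percentage points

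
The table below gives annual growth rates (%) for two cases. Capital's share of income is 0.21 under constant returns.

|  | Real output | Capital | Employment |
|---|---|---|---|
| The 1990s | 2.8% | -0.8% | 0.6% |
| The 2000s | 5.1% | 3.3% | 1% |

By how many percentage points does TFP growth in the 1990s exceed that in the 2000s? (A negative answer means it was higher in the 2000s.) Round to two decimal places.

-1.12 percentage points

Labor's share = 1 − 0.21 = 0.79.
The 1990s: TFP = 2.8 + 0.168 − 0.474 = 2.494%.
The 2000s: TFP = 5.1 − 0.693 − 0.79 = 3.617%.
Difference = 2.494 − (3.617) = -1.123 pp.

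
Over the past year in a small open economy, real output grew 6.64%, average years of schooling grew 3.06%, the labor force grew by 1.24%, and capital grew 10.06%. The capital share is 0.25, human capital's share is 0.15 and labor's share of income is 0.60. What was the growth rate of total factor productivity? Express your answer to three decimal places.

2.922%

Labor's share = 1 − 0.25 − 0.15 = 0.6.
Capital: 0.25 × 10.06 = 2.515 pp.
Average years of schooling: 0.15 × 3.06 = 0.459 pp.
The labor force: 0.6 × 1.24 = 0.744 pp.
TFP growth = 6.64 − 3.718 = 2.922%.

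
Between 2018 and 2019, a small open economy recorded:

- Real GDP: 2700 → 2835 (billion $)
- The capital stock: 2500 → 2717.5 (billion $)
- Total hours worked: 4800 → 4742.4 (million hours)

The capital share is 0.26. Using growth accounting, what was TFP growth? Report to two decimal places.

Real GDP growth = (2835 − 2700) / 2700 = 5%.
The capital stock growth = (2717.5 − 2500) / 2500 = 8.7%.
Total hours worked growth = (4742.4 − 4800) / 4800 = -1.2%.
Labor's share = 1 − 0.26 = 0.74.
The capital stock: 0.26 × 8.7 = 2.262 pp.
Total hours worked: 0.74 × (-1.2) = -0.888 pp.
TFP growth = 5 − 1.374 = 3.626%.

TFP grew 3.63%.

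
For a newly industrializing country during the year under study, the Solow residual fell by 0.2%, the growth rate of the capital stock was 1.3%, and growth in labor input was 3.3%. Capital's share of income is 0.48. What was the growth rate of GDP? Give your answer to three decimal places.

Labor's share = 1 − 0.48 = 0.52.
The capital stock: 0.48 × 1.3 = 0.624 pp.
Labor input: 0.52 × 3.3 = 1.716 pp.
Output growth = -0.2 + 2.34 = 2.14%.

2.140%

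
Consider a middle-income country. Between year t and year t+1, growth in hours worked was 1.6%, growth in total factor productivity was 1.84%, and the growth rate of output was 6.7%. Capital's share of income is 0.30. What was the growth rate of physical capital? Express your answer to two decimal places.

Physical capital grew 12.47%.

Labor's share = 1 − 0.3 = 0.7.
gY = gA + 0.7×1.6 + 0.3×g.
0.3×g = 6.7 − 1.84 − 1.12 = 3.74.
g = 3.74 / 0.3 = 12.4667%.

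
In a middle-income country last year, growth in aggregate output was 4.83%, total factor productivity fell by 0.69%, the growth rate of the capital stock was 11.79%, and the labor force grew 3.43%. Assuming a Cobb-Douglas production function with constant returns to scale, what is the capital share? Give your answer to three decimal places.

gY = gA + α·gK + (1−α)·gL, so gY − gA − gL = α(gK − gL).
4.83 + 0.69 − 3.43 = α × (11.79 − 3.43).
2.09 = 8.36 α, so α = 0.25.

The capital share is 0.250.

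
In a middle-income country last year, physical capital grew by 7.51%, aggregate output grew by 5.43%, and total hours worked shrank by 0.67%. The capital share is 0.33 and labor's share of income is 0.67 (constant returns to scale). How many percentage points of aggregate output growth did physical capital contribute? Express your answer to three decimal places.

Contribution = share × growth = 0.33 × 7.51 = 2.4783 pp.

2.478 percentage points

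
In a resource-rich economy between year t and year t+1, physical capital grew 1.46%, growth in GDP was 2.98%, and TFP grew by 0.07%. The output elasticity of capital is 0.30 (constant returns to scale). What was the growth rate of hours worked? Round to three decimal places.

Labor's share = 1 − 0.3 = 0.7.
gY = gA + 0.3×1.46 + 0.7×g.
0.7×g = 2.98 − 0.07 − 0.438 = 2.472.
g = 2.472 / 0.7 = 3.53143%.

Hours worked growth was 3.531%.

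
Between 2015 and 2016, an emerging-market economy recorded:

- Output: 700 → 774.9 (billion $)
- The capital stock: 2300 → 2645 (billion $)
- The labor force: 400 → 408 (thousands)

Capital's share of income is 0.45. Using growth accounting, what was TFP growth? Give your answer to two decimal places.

Output growth = (774.9 − 700) / 700 = 10.7%.
The capital stock growth = (2645 − 2300) / 2300 = 15%.
The labor force growth = (408 − 400) / 400 = 2%.
Labor's share = 1 − 0.45 = 0.55.
The capital stock: 0.45 × 15 = 6.75 pp.
The labor force: 0.55 × 2 = 1.1 pp.
TFP growth = 10.7 − 7.85 = 2.85%.

2.85%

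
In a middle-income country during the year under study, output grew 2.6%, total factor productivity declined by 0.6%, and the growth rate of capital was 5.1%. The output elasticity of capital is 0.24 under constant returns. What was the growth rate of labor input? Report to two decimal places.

Labor's share = 1 − 0.24 = 0.76.
gY = gA + 0.24×5.1 + 0.76×g.
0.76×g = 2.6 + 0.6 − 1.224 = 1.976.
g = 1.976 / 0.76 = 2.6%.

2.60%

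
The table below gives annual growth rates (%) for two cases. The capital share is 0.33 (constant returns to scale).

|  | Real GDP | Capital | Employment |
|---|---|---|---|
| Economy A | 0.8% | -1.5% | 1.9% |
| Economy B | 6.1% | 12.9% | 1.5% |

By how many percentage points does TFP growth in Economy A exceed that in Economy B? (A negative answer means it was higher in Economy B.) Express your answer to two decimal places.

Labor's share = 1 − 0.33 = 0.67.
Economy A: TFP = 0.8 + 0.495 − 1.273 = 0.022%.
Economy B: TFP = 6.1 − 4.257 − 1.005 = 0.838%.
Difference = 0.022 − (0.838) = -0.816 pp.

-0.82 percentage points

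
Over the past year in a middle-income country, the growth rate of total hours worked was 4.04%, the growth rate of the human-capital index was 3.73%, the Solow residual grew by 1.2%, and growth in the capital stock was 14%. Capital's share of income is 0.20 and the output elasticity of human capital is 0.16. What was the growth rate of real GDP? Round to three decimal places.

Labor's share = 1 − 0.2 − 0.16 = 0.64.
The capital stock: 0.2 × 14 = 2.8 pp.
The human-capital index: 0.16 × 3.73 = 0.5968 pp.
Total hours worked: 0.64 × 4.04 = 2.5856 pp.
Output growth = 1.2 + 5.9824 = 7.1824%.

7.182%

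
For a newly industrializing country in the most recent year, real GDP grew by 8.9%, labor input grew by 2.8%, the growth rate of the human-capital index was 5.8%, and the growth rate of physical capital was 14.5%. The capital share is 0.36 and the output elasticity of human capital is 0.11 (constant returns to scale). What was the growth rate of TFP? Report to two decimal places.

Labor's share = 1 − 0.36 − 0.11 = 0.53.
Physical capital: 0.36 × 14.5 = 5.22 pp.
The human-capital index: 0.11 × 5.8 = 0.638 pp.
Labor input: 0.53 × 2.8 = 1.484 pp.
TFP growth = 8.9 − 7.342 = 1.558%.

1.56%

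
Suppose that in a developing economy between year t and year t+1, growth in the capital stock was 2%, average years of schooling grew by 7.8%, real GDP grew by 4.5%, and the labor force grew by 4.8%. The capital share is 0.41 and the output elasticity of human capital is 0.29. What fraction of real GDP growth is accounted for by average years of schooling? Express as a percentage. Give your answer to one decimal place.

Average years of schooling contributed 0.29 × 7.8 = 2.262 pp.
Share of growth = 2.262 / 4.5 × 100 = 50.267%.

Average years of schooling accounted for 50.3% of growth.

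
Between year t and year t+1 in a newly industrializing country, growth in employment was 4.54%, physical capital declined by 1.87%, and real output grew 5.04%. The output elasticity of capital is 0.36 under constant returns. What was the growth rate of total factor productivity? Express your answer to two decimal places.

2.81%

Labor's share = 1 − 0.36 = 0.64.
Physical capital: 0.36 × (-1.87) = -0.6732 pp.
Employment: 0.64 × 4.54 = 2.9056 pp.
TFP growth = 5.04 − 2.2324 = 2.8076%.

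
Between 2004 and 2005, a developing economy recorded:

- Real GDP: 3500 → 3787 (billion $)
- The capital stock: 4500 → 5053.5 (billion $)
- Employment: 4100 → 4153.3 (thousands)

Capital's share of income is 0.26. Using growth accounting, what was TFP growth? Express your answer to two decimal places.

Real GDP growth = (3787 − 3500) / 3500 = 8.2%.
The capital stock growth = (5053.5 − 4500) / 4500 = 12.3%.
Employment growth = (4153.3 − 4100) / 4100 = 1.3%.
Labor's share = 1 − 0.26 = 0.74.
The capital stock: 0.26 × 12.3 = 3.198 pp.
Employment: 0.74 × 1.3 = 0.962 pp.
TFP growth = 8.2 − 4.16 = 4.04%.

TFP growth was 4.04%.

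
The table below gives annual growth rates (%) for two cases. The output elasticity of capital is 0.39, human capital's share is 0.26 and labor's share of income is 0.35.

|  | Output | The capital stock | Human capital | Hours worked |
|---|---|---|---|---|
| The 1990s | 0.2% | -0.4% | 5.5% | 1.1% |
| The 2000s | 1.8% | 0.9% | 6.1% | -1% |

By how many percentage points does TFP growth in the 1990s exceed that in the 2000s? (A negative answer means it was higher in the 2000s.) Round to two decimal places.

Labor's share = 1 − 0.39 − 0.26 = 0.35.
The 1990s: TFP = 0.2 + 0.156 − 1.43 − 0.385 = -1.459%.
The 2000s: TFP = 1.8 − 0.351 − 1.586 + 0.35 = 0.213%.
Difference = -1.459 − (0.213) = -1.672 pp.

-1.67 percentage points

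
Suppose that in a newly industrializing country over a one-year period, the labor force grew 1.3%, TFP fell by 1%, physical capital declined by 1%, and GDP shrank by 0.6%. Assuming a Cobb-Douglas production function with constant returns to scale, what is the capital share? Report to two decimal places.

0.39

gY = gA + α·gK + (1−α)·gL, so gY − gA − gL = α(gK − gL).
-0.6 + 1 − 1.3 = α × (-1 − 1.3).
-0.9 = -2.3 α, so α = 0.3913.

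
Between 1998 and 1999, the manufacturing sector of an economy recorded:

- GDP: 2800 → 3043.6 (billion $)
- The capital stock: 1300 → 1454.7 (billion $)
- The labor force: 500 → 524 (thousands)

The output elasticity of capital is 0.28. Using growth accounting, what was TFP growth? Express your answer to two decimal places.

1.91%

GDP growth = (3043.6 − 2800) / 2800 = 8.7%.
The capital stock growth = (1454.7 − 1300) / 1300 = 11.9%.
The labor force growth = (524 − 500) / 500 = 4.8%.
Labor's share = 1 − 0.28 = 0.72.
The capital stock: 0.28 × 11.9 = 3.332 pp.
The labor force: 0.72 × 4.8 = 3.456 pp.
TFP growth = 8.7 − 6.788 = 1.912%.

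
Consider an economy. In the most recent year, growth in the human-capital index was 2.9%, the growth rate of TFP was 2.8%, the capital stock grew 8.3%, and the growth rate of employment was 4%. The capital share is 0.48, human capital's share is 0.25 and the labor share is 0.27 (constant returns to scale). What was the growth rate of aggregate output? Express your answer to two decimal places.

Labor's share = 1 − 0.48 − 0.25 = 0.27.
The capital stock: 0.48 × 8.3 = 3.984 pp.
The human-capital index: 0.25 × 2.9 = 0.725 pp.
Employment: 0.27 × 4 = 1.08 pp.
Output growth = 2.8 + 5.789 = 8.589%.

8.59%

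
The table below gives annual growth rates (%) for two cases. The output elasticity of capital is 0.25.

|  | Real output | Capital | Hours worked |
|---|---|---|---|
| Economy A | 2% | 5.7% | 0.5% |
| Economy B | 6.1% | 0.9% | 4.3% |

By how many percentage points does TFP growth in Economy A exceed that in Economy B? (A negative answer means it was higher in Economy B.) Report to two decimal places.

Labor's share = 1 − 0.25 = 0.75.
Economy A: TFP = 2 − 1.425 − 0.375 = 0.2%.
Economy B: TFP = 6.1 − 0.225 − 3.225 = 2.65%.
Difference = 0.2 − (2.65) = -2.45 pp.

-2.45 percentage points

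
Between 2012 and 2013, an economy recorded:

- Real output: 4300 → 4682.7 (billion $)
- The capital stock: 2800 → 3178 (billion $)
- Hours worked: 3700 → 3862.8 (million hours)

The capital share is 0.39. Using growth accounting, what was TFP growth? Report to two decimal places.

0.95%

Real output growth = (4682.7 − 4300) / 4300 = 8.9%.
The capital stock growth = (3178 − 2800) / 2800 = 13.5%.
Hours worked growth = (3862.8 − 3700) / 3700 = 4.4%.
Labor's share = 1 − 0.39 = 0.61.
The capital stock: 0.39 × 13.5 = 5.265 pp.
Hours worked: 0.61 × 4.4 = 2.684 pp.
TFP growth = 8.9 − 7.949 = 0.951%.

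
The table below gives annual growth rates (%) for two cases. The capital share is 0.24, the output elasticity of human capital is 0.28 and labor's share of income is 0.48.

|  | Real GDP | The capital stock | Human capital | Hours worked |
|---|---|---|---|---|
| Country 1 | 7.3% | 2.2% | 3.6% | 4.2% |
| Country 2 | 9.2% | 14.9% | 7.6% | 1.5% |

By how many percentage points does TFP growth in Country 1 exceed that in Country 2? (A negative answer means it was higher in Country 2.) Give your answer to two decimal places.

Labor's share = 1 − 0.24 − 0.28 = 0.48.
Country 1: TFP = 7.3 − 0.528 − 1.008 − 2.016 = 3.748%.
Country 2: TFP = 9.2 − 3.576 − 2.128 − 0.72 = 2.776%.
Difference = 3.748 − (2.776) = 0.972 pp.

0.97 percentage points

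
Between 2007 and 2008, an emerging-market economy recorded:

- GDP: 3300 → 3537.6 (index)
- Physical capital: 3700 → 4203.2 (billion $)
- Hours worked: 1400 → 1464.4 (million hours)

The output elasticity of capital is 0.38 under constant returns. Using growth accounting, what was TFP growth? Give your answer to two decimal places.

-0.82%

GDP growth = (3537.6 − 3300) / 3300 = 7.2%.
Physical capital growth = (4203.2 − 3700) / 3700 = 13.6%.
Hours worked growth = (1464.4 − 1400) / 1400 = 4.6%.
Labor's share = 1 − 0.38 = 0.62.
Physical capital: 0.38 × 13.6 = 5.168 pp.
Hours worked: 0.62 × 4.6 = 2.852 pp.
TFP growth = 7.2 − 8.02 = -0.82%.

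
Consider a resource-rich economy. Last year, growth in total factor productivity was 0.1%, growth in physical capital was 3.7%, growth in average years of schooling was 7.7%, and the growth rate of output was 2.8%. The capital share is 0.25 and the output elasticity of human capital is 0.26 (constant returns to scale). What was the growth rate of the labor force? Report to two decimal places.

-0.46%

Labor's share = 1 − 0.25 − 0.26 = 0.49.
gY = gA + 0.25×3.7 + 0.26×7.7 + 0.49×g.
0.49×g = 2.8 − 0.1 − 2.927 = -0.227.
g = -0.227 / 0.49 = -0.4633%.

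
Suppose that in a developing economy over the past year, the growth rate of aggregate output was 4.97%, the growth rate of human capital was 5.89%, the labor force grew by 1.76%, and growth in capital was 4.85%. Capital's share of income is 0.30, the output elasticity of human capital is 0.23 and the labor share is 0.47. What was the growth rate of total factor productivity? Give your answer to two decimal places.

Labor's share = 1 − 0.3 − 0.23 = 0.47.
Capital: 0.3 × 4.85 = 1.455 pp.
Human capital: 0.23 × 5.89 = 1.3547 pp.
The labor force: 0.47 × 1.76 = 0.8272 pp.
TFP growth = 4.97 − 3.6369 = 1.3331%.

Total factor productivity growth was 1.33%.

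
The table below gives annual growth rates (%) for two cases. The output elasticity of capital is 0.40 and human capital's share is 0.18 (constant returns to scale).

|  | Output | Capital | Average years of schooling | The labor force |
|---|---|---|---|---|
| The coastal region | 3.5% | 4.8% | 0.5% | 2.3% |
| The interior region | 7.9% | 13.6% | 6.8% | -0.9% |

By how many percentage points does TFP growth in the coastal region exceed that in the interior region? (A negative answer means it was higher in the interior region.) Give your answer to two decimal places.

-1.09 percentage points

Labor's share = 1 − 0.4 − 0.18 = 0.42.
The coastal region: TFP = 3.5 − 1.92 − 0.09 − 0.966 = 0.524%.
The interior region: TFP = 7.9 − 5.44 − 1.224 + 0.378 = 1.614%.
Difference = 0.524 − (1.614) = -1.09 pp.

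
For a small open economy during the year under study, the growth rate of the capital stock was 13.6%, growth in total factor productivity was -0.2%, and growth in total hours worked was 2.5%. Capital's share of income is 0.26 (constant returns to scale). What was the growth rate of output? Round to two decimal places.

5.19%

Labor's share = 1 − 0.26 = 0.74.
The capital stock: 0.26 × 13.6 = 3.536 pp.
Total hours worked: 0.74 × 2.5 = 1.85 pp.
Output growth = -0.2 + 5.386 = 5.186%.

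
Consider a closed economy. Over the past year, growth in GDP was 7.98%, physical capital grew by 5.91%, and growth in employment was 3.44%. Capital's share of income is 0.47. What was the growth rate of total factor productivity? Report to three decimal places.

Total factor productivity grew 3.379%.

Labor's share = 1 − 0.47 = 0.53.
Physical capital: 0.47 × 5.91 = 2.7777 pp.
Employment: 0.53 × 3.44 = 1.8232 pp.
TFP growth = 7.98 − 4.6009 = 3.3791%.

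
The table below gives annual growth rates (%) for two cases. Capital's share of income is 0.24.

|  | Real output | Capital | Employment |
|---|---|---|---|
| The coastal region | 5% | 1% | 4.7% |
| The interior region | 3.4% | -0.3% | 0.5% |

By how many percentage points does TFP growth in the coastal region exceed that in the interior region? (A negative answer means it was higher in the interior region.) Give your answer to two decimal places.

Labor's share = 1 − 0.24 = 0.76.
The coastal region: TFP = 5 − 0.24 − 3.572 = 1.188%.
The interior region: TFP = 3.4 + 0.072 − 0.38 = 3.092%.
Difference = 1.188 − (3.092) = -1.904 pp.

-1.90 percentage points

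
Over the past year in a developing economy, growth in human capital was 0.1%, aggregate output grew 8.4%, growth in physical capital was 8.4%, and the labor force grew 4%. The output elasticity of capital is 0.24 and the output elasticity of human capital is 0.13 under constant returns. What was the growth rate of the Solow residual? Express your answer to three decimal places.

Labor's share = 1 − 0.24 − 0.13 = 0.63.
Physical capital: 0.24 × 8.4 = 2.016 pp.
Human capital: 0.13 × 0.1 = 0.013 pp.
The labor force: 0.63 × 4 = 2.52 pp.
TFP growth = 8.4 − 4.549 = 3.851%.

The Solow residual grew 3.851%.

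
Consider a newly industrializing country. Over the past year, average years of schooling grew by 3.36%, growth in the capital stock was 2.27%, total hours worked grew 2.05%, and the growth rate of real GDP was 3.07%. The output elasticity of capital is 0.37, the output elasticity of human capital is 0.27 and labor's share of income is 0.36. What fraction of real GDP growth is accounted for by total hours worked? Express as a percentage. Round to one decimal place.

Labor's share = 1 − 0.37 − 0.27 = 0.36.
Total hours worked contributed 0.36 × 2.05 = 0.738 pp.
Share of growth = 0.738 / 3.07 × 100 = 24.039%.

24.0%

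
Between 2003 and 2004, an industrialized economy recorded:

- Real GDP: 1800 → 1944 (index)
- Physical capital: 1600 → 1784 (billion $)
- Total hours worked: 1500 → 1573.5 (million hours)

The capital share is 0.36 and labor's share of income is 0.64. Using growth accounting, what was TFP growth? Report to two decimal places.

TFP grew 0.72%.

Real GDP growth = (1944 − 1800) / 1800 = 8%.
Physical capital growth = (1784 − 1600) / 1600 = 11.5%.
Total hours worked growth = (1573.5 − 1500) / 1500 = 4.9%.
Labor's share = 1 − 0.36 = 0.64.
Physical capital: 0.36 × 11.5 = 4.14 pp.
Total hours worked: 0.64 × 4.9 = 3.136 pp.
TFP growth = 8 − 7.276 = 0.724%.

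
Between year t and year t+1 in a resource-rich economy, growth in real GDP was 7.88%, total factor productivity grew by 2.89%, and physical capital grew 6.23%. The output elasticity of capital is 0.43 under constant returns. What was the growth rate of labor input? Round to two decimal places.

4.05%

Labor's share = 1 − 0.43 = 0.57.
gY = gA + 0.43×6.23 + 0.57×g.
0.57×g = 7.88 − 2.89 − 2.6789 = 2.3111.
g = 2.3111 / 0.57 = 4.0546%.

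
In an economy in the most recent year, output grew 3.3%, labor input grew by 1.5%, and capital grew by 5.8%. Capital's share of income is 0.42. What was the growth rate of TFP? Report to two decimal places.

-0.01%

Labor's share = 1 − 0.42 = 0.58.
Capital: 0.42 × 5.8 = 2.436 pp.
Labor input: 0.58 × 1.5 = 0.87 pp.
TFP growth = 3.3 − 3.306 = -0.006%.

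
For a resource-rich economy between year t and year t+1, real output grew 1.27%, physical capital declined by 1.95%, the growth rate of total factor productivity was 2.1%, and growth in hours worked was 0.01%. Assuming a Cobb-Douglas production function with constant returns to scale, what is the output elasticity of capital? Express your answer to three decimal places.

0.429

gY = gA + α·gK + (1−α)·gL, so gY − gA − gL = α(gK − gL).
1.27 − 2.1 − 0.01 = α × (-1.95 − 0.01).
-0.84 = -1.96 α, so α = 0.42857.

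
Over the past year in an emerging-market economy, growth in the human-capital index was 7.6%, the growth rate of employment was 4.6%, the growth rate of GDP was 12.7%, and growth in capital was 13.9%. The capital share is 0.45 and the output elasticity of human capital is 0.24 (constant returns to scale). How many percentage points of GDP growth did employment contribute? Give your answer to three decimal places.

1.426 pp

Labor's share = 1 − 0.45 − 0.24 = 0.31.
Contribution = share × growth = 0.31 × 4.6 = 1.426 pp.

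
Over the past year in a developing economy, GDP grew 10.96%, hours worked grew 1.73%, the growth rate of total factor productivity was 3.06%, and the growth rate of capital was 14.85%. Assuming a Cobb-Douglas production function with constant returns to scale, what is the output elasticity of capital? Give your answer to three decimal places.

α = 0.470

gY = gA + α·gK + (1−α)·gL, so gY − gA − gL = α(gK − gL).
10.96 − 3.06 − 1.73 = α × (14.85 − 1.73).
6.17 = 13.12 α, so α = 0.47027.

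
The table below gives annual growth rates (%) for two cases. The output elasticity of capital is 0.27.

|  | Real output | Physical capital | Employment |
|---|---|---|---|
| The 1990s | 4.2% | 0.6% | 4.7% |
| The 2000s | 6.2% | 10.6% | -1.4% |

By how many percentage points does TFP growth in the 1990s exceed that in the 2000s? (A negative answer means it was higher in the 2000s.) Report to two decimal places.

-3.75 percentage points

Labor's share = 1 − 0.27 = 0.73.
The 1990s: TFP = 4.2 − 0.162 − 3.431 = 0.607%.
The 2000s: TFP = 6.2 − 2.862 + 1.022 = 4.36%.
Difference = 0.607 − (4.36) = -3.753 pp.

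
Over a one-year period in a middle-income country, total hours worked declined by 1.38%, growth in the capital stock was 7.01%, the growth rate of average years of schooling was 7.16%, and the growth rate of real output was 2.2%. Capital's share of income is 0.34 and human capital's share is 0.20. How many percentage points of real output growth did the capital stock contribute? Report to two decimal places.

2.38 pp

Contribution = share × growth = 0.34 × 7.01 = 2.3834 pp.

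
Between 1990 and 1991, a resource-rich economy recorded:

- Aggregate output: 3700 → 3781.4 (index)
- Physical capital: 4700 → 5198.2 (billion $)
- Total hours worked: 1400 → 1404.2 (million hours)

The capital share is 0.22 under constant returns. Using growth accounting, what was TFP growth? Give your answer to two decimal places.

-0.37%

Aggregate output growth = (3781.4 − 3700) / 3700 = 2.2%.
Physical capital growth = (5198.2 − 4700) / 4700 = 10.6%.
Total hours worked growth = (1404.2 − 1400) / 1400 = 0.3%.
Labor's share = 1 − 0.22 = 0.78.
Physical capital: 0.22 × 10.6 = 2.332 pp.
Total hours worked: 0.78 × 0.3 = 0.234 pp.
TFP growth = 2.2 − 2.566 = -0.366%.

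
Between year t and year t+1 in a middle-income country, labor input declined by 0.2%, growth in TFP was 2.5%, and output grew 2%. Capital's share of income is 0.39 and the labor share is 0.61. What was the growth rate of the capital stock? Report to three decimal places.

Labor's share = 1 − 0.39 = 0.61.
gY = gA + 0.61×(-0.2) + 0.39×g.
0.39×g = 2 − 2.5 + 0.122 = -0.378.
g = -0.378 / 0.39 = -0.96923%.

-0.969%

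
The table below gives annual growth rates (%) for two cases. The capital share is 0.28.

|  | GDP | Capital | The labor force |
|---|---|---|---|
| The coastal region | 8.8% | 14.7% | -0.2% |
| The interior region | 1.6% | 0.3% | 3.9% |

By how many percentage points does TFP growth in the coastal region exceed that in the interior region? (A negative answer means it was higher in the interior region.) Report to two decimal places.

6.12 percentage points

Labor's share = 1 − 0.28 = 0.72.
The coastal region: TFP = 8.8 − 4.116 + 0.144 = 4.828%.
The interior region: TFP = 1.6 − 0.084 − 2.808 = -1.292%.
Difference = 4.828 − (-1.292) = 6.12 pp.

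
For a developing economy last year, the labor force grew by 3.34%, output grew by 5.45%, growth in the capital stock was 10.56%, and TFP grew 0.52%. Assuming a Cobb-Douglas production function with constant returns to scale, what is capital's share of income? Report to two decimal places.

0.22

gY = gA + α·gK + (1−α)·gL, so gY − gA − gL = α(gK − gL).
5.45 − 0.52 − 3.34 = α × (10.56 − 3.34).
1.59 = 7.22 α, so α = 0.2202.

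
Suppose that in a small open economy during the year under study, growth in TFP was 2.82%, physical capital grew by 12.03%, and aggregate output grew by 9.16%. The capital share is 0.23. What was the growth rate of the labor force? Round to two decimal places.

The labor force growth was 4.64%.

Labor's share = 1 − 0.23 = 0.77.
gY = gA + 0.23×12.03 + 0.77×g.
0.77×g = 9.16 − 2.82 − 2.7669 = 3.5731.
g = 3.5731 / 0.77 = 4.6404%.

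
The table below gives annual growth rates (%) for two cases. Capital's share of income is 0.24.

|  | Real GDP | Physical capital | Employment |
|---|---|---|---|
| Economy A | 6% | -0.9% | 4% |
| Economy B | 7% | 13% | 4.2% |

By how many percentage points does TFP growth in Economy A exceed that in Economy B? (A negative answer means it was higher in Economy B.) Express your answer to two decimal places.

Labor's share = 1 − 0.24 = 0.76.
Economy A: TFP = 6 + 0.216 − 3.04 = 3.176%.
Economy B: TFP = 7 − 3.12 − 3.192 = 0.688%.
Difference = 3.176 − (0.688) = 2.488 pp.

2.49 percentage points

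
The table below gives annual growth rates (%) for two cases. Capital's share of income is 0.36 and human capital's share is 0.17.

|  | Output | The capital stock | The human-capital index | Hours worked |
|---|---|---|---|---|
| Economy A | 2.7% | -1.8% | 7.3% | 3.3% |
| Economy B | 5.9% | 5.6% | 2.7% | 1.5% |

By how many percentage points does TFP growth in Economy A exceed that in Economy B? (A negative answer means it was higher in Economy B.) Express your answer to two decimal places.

-2.16 percentage points

Labor's share = 1 − 0.36 − 0.17 = 0.47.
Economy A: TFP = 2.7 + 0.648 − 1.241 − 1.551 = 0.556%.
Economy B: TFP = 5.9 − 2.016 − 0.459 − 0.705 = 2.72%.
Difference = 0.556 − (2.72) = -2.164 pp.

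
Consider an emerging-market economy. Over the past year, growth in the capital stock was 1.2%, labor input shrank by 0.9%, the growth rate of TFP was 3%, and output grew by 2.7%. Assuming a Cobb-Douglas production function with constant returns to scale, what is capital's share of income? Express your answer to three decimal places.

α = 0.286

gY = gA + α·gK + (1−α)·gL, so gY − gA − gL = α(gK − gL).
2.7 − 3 + 0.9 = α × (1.2 − (-0.9)).
0.6 = 2.1 α, so α = 0.28571.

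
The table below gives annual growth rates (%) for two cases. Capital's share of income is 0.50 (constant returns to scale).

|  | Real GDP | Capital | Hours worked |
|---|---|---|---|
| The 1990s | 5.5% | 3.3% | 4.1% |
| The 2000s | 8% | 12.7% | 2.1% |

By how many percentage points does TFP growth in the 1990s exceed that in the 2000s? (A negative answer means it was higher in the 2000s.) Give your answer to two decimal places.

1.20 percentage points

Labor's share = 1 − 0.5 = 0.5.
The 1990s: TFP = 5.5 − 1.65 − 2.05 = 1.8%.
The 2000s: TFP = 8 − 6.35 − 1.05 = 0.6%.
Difference = 1.8 − (0.6) = 1.2 pp.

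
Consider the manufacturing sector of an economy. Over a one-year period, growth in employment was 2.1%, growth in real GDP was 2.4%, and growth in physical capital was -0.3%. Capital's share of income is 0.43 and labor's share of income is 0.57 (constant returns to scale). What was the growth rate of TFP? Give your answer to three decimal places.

Labor's share = 1 − 0.43 = 0.57.
Physical capital: 0.43 × (-0.3) = -0.129 pp.
Employment: 0.57 × 2.1 = 1.197 pp.
TFP growth = 2.4 − 1.068 = 1.332%.

1.332%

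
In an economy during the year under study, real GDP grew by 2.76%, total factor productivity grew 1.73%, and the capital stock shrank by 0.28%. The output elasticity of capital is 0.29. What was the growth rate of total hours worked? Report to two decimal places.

Labor's share = 1 − 0.29 = 0.71.
gY = gA + 0.29×(-0.28) + 0.71×g.
0.71×g = 2.76 − 1.73 + 0.0812 = 1.1112.
g = 1.1112 / 0.71 = 1.5651%.

Total hours worked growth was 1.57%.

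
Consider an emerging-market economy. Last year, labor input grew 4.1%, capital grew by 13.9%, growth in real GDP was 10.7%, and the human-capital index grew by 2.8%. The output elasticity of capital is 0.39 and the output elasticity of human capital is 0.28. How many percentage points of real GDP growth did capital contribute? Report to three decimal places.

Contribution = share × growth = 0.39 × 13.9 = 5.421 pp.

5.421 percentage points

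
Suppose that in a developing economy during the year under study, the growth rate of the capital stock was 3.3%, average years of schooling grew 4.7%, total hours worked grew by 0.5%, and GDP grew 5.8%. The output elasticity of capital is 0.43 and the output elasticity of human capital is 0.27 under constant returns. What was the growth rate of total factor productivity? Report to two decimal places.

Labor's share = 1 − 0.43 − 0.27 = 0.3.
The capital stock: 0.43 × 3.3 = 1.419 pp.
Average years of schooling: 0.27 × 4.7 = 1.269 pp.
Total hours worked: 0.3 × 0.5 = 0.15 pp.
TFP growth = 5.8 − 2.838 = 2.962%.

2.96%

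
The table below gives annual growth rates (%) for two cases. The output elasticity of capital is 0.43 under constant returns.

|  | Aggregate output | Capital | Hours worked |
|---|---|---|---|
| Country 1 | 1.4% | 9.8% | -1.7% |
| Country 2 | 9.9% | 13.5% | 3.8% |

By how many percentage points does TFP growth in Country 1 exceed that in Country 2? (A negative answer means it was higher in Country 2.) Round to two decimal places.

Labor's share = 1 − 0.43 = 0.57.
Country 1: TFP = 1.4 − 4.214 + 0.969 = -1.845%.
Country 2: TFP = 9.9 − 5.805 − 2.166 = 1.929%.
Difference = -1.845 − (1.929) = -3.774 pp.

-3.77 percentage points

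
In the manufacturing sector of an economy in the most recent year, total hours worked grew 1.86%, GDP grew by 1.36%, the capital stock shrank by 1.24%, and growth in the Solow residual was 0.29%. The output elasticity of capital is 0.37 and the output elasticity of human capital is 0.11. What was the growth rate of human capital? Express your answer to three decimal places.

5.105%

Labor's share = 1 − 0.37 − 0.11 = 0.52.
gY = gA + 0.37×(-1.24) + 0.52×1.86 + 0.11×g.
0.11×g = 1.36 − 0.29 − 0.5084 = 0.5616.
g = 0.5616 / 0.11 = 5.10545%.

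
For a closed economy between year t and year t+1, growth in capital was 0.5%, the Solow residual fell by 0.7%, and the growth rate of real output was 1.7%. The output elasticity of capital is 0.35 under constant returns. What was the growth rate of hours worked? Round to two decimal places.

3.42%

Labor's share = 1 − 0.35 = 0.65.
gY = gA + 0.35×0.5 + 0.65×g.
0.65×g = 1.7 + 0.7 − 0.175 = 2.225.
g = 2.225 / 0.65 = 3.4231%.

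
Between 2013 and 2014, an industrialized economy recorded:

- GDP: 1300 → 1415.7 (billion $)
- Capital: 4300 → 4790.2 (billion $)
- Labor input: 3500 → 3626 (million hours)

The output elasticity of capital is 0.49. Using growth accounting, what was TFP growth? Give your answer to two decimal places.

1.48%

GDP growth = (1415.7 − 1300) / 1300 = 8.9%.
Capital growth = (4790.2 − 4300) / 4300 = 11.4%.
Labor input growth = (3626 − 3500) / 3500 = 3.6%.
Labor's share = 1 − 0.49 = 0.51.
Capital: 0.49 × 11.4 = 5.586 pp.
Labor input: 0.51 × 3.6 = 1.836 pp.
TFP growth = 8.9 − 7.422 = 1.478%.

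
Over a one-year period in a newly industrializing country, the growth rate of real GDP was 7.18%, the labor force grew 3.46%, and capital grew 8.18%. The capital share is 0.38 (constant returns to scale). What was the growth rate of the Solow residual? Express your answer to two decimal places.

Labor's share = 1 − 0.38 = 0.62.
Capital: 0.38 × 8.18 = 3.1084 pp.
The labor force: 0.62 × 3.46 = 2.1452 pp.
TFP growth = 7.18 − 5.2536 = 1.9264%.

1.93%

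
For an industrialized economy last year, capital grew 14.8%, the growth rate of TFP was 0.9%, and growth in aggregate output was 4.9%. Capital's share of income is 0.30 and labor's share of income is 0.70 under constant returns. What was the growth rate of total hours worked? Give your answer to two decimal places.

-0.63%

Labor's share = 1 − 0.3 = 0.7.
gY = gA + 0.3×14.8 + 0.7×g.
0.7×g = 4.9 − 0.9 − 4.44 = -0.44.
g = -0.44 / 0.7 = -0.6286%.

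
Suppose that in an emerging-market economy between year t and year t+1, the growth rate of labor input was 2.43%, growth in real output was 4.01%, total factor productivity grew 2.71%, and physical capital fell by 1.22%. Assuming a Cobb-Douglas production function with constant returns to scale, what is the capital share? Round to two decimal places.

gY = gA + α·gK + (1−α)·gL, so gY − gA − gL = α(gK − gL).
4.01 − 2.71 − 2.43 = α × (-1.22 − 2.43).
-1.13 = -3.65 α, so α = 0.3096.

0.31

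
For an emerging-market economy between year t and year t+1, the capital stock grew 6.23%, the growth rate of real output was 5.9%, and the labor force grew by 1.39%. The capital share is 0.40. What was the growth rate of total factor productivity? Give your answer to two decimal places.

Total factor productivity grew 2.57%.

Labor's share = 1 − 0.4 = 0.6.
The capital stock: 0.4 × 6.23 = 2.492 pp.
The labor force: 0.6 × 1.39 = 0.834 pp.
TFP growth = 5.9 − 3.326 = 2.574%.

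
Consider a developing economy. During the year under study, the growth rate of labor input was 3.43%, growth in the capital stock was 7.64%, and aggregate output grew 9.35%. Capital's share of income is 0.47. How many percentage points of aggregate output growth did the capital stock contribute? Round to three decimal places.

3.591 percentage points

Contribution = share × growth = 0.47 × 7.64 = 3.5908 pp.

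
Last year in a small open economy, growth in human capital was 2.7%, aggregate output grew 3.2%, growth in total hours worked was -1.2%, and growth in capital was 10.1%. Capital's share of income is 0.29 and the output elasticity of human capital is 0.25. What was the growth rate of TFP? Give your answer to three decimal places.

Labor's share = 1 − 0.29 − 0.25 = 0.46.
Capital: 0.29 × 10.1 = 2.929 pp.
Human capital: 0.25 × 2.7 = 0.675 pp.
Total hours worked: 0.46 × (-1.2) = -0.552 pp.
TFP growth = 3.2 − 3.052 = 0.148%.

0.148%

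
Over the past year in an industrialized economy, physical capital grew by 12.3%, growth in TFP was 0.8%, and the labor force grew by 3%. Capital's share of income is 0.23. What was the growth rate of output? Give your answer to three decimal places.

5.939%

Labor's share = 1 − 0.23 = 0.77.
Physical capital: 0.23 × 12.3 = 2.829 pp.
The labor force: 0.77 × 3 = 2.31 pp.
Output growth = 0.8 + 5.139 = 5.939%.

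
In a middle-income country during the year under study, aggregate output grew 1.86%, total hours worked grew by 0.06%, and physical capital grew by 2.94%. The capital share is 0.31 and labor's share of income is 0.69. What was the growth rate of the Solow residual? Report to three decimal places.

Labor's share = 1 − 0.31 = 0.69.
Physical capital: 0.31 × 2.94 = 0.9114 pp.
Total hours worked: 0.69 × 0.06 = 0.0414 pp.
TFP growth = 1.86 − 0.9528 = 0.9072%.

0.907%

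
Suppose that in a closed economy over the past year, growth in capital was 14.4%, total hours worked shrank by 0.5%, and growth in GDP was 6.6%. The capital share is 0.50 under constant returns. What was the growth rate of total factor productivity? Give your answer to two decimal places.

Labor's share = 1 − 0.5 = 0.5.
Capital: 0.5 × 14.4 = 7.2 pp.
Total hours worked: 0.5 × (-0.5) = -0.25 pp.
TFP growth = 6.6 − 6.95 = -0.35%.

-0.35%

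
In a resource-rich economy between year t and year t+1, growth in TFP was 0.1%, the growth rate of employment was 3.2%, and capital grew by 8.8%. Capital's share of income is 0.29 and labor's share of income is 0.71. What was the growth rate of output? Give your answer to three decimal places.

Labor's share = 1 − 0.29 = 0.71.
Capital: 0.29 × 8.8 = 2.552 pp.
Employment: 0.71 × 3.2 = 2.272 pp.
Output growth = 0.1 + 4.824 = 4.924%.

4.924%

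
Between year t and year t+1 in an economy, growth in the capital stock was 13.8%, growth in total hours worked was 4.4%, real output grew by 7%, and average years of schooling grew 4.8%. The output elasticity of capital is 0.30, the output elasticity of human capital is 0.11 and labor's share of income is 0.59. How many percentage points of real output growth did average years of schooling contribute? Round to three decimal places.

Contribution = share × growth = 0.11 × 4.8 = 0.528 pp.

0.528 percentage points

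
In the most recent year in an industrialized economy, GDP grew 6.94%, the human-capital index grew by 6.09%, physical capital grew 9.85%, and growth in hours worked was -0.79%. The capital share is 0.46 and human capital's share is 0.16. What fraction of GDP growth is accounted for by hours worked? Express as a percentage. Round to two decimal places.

Hours worked accounted for -4.33% of growth.

Labor's share = 1 − 0.46 − 0.16 = 0.38.
Hours worked contributed 0.38 × (-0.79) = -0.3002 pp.
Share of growth = -0.3002 / 6.94 × 100 = -4.3256%.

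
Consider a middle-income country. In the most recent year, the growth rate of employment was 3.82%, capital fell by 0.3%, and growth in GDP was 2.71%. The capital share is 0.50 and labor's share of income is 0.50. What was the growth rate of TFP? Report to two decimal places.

Labor's share = 1 − 0.5 = 0.5.
Capital: 0.5 × (-0.3) = -0.15 pp.
Employment: 0.5 × 3.82 = 1.91 pp.
TFP growth = 2.71 − 1.76 = 0.95%.

0.95%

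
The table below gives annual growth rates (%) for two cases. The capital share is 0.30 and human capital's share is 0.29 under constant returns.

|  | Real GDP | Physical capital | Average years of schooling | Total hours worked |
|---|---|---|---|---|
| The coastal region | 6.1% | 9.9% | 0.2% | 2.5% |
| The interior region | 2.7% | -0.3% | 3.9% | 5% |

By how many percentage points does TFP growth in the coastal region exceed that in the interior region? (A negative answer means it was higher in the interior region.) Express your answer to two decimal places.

2.44 percentage points

Labor's share = 1 − 0.3 − 0.29 = 0.41.
The coastal region: TFP = 6.1 − 2.97 − 0.058 − 1.025 = 2.047%.
The interior region: TFP = 2.7 + 0.09 − 1.131 − 2.05 = -0.391%.
Difference = 2.047 − (-0.391) = 2.438 pp.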